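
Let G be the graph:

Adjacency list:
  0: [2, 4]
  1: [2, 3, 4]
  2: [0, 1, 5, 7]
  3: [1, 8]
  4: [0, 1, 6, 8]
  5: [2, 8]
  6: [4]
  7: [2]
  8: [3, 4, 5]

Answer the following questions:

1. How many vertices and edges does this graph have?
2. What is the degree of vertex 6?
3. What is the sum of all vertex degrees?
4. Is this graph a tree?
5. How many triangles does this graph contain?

Count: 9 vertices, 11 edges.
Vertex 6 has neighbors [4], degree = 1.
Handshaking lemma: 2 * 11 = 22.
A tree on 9 vertices has 8 edges. This graph has 11 edges (3 extra). Not a tree.
Number of triangles = 0.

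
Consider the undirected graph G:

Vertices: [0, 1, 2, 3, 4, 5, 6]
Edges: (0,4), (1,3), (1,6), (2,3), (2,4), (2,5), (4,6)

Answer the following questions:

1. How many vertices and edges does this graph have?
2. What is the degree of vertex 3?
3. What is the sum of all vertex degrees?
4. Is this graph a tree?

Count: 7 vertices, 7 edges.
Vertex 3 has neighbors [1, 2], degree = 2.
Handshaking lemma: 2 * 7 = 14.
A tree on 7 vertices has 6 edges. This graph has 7 edges (1 extra). Not a tree.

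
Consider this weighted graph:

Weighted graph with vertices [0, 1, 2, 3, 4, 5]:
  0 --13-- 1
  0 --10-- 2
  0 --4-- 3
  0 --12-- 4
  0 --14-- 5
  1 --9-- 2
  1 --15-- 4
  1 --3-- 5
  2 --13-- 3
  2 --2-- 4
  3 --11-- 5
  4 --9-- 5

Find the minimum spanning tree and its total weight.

Applying Kruskal's algorithm (sort edges by weight, add if no cycle):
  Add (2,4) w=2
  Add (1,5) w=3
  Add (0,3) w=4
  Add (1,2) w=9
  Skip (4,5) w=9 (creates cycle)
  Add (0,2) w=10
  Skip (3,5) w=11 (creates cycle)
  Skip (0,4) w=12 (creates cycle)
  Skip (0,1) w=13 (creates cycle)
  Skip (2,3) w=13 (creates cycle)
  Skip (0,5) w=14 (creates cycle)
  Skip (1,4) w=15 (creates cycle)
MST weight = 28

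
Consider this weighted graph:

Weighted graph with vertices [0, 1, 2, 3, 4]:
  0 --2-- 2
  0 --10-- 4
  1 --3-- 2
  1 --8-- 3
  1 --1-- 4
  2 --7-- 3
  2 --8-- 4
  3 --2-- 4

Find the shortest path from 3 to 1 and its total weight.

Using Dijkstra's algorithm from vertex 3:
Shortest path: 3 -> 4 -> 1
Total weight: 2 + 1 = 3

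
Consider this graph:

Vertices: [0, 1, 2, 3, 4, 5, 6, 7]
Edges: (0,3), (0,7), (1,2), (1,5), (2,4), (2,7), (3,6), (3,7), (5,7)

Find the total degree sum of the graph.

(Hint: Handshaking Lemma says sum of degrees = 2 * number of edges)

Count edges: 9 edges.
By Handshaking Lemma: sum of degrees = 2 * 9 = 18.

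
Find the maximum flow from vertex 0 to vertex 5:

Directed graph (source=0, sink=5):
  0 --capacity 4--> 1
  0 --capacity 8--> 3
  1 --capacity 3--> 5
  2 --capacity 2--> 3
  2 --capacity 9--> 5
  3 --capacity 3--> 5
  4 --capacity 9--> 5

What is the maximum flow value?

Computing max flow:
  Flow on (0->1): 3/4
  Flow on (0->3): 3/8
  Flow on (1->5): 3/3
  Flow on (3->5): 3/3
Maximum flow = 6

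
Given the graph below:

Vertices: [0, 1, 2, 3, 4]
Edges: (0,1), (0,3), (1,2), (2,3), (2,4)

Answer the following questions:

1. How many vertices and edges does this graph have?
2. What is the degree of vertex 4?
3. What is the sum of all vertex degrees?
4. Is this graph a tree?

Count: 5 vertices, 5 edges.
Vertex 4 has neighbors [2], degree = 1.
Handshaking lemma: 2 * 5 = 10.
A tree on 5 vertices has 4 edges. This graph has 5 edges (1 extra). Not a tree.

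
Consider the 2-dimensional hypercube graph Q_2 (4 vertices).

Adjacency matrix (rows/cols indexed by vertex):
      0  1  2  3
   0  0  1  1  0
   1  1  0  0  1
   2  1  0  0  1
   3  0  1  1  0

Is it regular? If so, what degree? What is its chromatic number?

In Q_2, every vertex has exactly 2 neighbors (flip one of 2 bits), so it is 2-regular.
Q_2 is bipartite (partition by bit-parity), so chromatic number = 2.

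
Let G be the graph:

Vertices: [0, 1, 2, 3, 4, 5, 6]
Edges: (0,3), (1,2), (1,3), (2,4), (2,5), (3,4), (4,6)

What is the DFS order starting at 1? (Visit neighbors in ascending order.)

DFS from vertex 1 (neighbors processed in ascending order):
Visit order: 1, 2, 4, 3, 0, 6, 5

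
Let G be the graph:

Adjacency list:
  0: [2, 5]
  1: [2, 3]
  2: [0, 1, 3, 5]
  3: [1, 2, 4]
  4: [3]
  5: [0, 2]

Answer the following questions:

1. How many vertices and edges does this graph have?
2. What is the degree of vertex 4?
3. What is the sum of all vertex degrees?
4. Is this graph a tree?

Count: 6 vertices, 7 edges.
Vertex 4 has neighbors [3], degree = 1.
Handshaking lemma: 2 * 7 = 14.
A tree on 6 vertices has 5 edges. This graph has 7 edges (2 extra). Not a tree.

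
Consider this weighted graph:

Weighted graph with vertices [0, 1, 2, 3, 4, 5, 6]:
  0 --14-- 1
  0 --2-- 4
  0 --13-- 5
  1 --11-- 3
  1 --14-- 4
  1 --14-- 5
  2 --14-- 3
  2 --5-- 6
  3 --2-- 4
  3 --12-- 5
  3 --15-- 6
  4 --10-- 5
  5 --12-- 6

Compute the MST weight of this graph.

Applying Kruskal's algorithm (sort edges by weight, add if no cycle):
  Add (0,4) w=2
  Add (3,4) w=2
  Add (2,6) w=5
  Add (4,5) w=10
  Add (1,3) w=11
  Skip (3,5) w=12 (creates cycle)
  Add (5,6) w=12
  Skip (0,5) w=13 (creates cycle)
  Skip (0,1) w=14 (creates cycle)
  Skip (1,4) w=14 (creates cycle)
  Skip (1,5) w=14 (creates cycle)
  Skip (2,3) w=14 (creates cycle)
  Skip (3,6) w=15 (creates cycle)
MST weight = 42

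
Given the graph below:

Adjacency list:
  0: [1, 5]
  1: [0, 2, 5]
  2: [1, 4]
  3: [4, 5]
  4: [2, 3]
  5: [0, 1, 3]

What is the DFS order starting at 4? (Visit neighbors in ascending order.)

DFS from vertex 4 (neighbors processed in ascending order):
Visit order: 4, 2, 1, 0, 5, 3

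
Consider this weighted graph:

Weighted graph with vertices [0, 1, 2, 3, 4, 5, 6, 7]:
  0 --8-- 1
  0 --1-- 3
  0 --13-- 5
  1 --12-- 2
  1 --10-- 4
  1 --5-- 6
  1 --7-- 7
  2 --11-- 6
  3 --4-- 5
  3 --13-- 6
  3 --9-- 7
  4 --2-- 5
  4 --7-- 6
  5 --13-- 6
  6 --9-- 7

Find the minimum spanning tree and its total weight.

Applying Kruskal's algorithm (sort edges by weight, add if no cycle):
  Add (0,3) w=1
  Add (4,5) w=2
  Add (3,5) w=4
  Add (1,6) w=5
  Add (1,7) w=7
  Add (4,6) w=7
  Skip (0,1) w=8 (creates cycle)
  Skip (3,7) w=9 (creates cycle)
  Skip (6,7) w=9 (creates cycle)
  Skip (1,4) w=10 (creates cycle)
  Add (2,6) w=11
  Skip (1,2) w=12 (creates cycle)
  Skip (0,5) w=13 (creates cycle)
  Skip (3,6) w=13 (creates cycle)
  Skip (5,6) w=13 (creates cycle)
MST weight = 37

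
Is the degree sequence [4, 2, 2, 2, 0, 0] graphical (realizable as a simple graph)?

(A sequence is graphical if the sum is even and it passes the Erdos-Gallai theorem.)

Sum of degrees = 10. Sum is even but fails Erdos-Gallai. The sequence is NOT graphical.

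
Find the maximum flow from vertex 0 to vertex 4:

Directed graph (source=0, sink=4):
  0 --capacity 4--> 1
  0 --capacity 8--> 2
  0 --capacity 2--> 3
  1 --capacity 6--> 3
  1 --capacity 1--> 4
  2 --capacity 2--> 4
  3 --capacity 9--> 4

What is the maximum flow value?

Computing max flow:
  Flow on (0->1): 4/4
  Flow on (0->2): 2/8
  Flow on (0->3): 2/2
  Flow on (1->3): 3/6
  Flow on (1->4): 1/1
  Flow on (2->4): 2/2
  Flow on (3->4): 5/9
Maximum flow = 8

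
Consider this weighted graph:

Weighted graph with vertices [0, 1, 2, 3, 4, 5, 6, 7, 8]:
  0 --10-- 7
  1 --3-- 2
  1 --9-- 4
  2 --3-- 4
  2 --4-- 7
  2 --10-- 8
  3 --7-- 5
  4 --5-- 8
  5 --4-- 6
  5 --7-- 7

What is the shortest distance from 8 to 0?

Using Dijkstra's algorithm from vertex 8:
Shortest path: 8 -> 4 -> 2 -> 7 -> 0
Total weight: 5 + 3 + 4 + 10 = 22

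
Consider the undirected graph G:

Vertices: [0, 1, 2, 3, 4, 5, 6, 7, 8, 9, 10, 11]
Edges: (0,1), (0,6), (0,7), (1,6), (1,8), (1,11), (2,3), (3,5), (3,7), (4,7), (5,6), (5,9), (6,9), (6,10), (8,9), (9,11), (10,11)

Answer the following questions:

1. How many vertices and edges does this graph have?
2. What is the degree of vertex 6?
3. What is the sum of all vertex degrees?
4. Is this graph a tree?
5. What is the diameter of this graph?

Count: 12 vertices, 17 edges.
Vertex 6 has neighbors [0, 1, 5, 9, 10], degree = 5.
Handshaking lemma: 2 * 17 = 34.
A tree on 12 vertices has 11 edges. This graph has 17 edges (6 extra). Not a tree.
Diameter (longest shortest path) = 4.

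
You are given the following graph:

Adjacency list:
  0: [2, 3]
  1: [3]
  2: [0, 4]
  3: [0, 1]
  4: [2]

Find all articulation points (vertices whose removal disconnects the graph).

An articulation point is a vertex whose removal disconnects the graph.
Articulation points: [0, 2, 3]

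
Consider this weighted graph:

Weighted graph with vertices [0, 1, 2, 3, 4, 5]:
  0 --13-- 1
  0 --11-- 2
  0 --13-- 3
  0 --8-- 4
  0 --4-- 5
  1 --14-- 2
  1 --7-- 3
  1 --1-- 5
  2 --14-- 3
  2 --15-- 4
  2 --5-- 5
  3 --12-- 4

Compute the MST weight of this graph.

Applying Kruskal's algorithm (sort edges by weight, add if no cycle):
  Add (1,5) w=1
  Add (0,5) w=4
  Add (2,5) w=5
  Add (1,3) w=7
  Add (0,4) w=8
  Skip (0,2) w=11 (creates cycle)
  Skip (3,4) w=12 (creates cycle)
  Skip (0,3) w=13 (creates cycle)
  Skip (0,1) w=13 (creates cycle)
  Skip (1,2) w=14 (creates cycle)
  Skip (2,3) w=14 (creates cycle)
  Skip (2,4) w=15 (creates cycle)
MST weight = 25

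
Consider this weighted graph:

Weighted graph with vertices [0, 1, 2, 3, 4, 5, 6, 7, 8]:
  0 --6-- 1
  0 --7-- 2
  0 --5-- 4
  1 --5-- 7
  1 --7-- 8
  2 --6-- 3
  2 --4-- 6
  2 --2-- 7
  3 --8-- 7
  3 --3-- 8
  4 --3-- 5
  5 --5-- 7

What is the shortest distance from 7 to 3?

Using Dijkstra's algorithm from vertex 7:
Shortest path: 7 -> 3
Total weight: 8 = 8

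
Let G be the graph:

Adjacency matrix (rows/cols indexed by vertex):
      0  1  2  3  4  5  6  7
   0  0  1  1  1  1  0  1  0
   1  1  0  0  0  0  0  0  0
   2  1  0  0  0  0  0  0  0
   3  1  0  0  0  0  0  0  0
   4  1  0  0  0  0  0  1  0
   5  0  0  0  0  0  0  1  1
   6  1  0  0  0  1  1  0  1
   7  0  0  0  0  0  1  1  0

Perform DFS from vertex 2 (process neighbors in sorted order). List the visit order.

DFS from vertex 2 (neighbors processed in ascending order):
Visit order: 2, 0, 1, 3, 4, 6, 5, 7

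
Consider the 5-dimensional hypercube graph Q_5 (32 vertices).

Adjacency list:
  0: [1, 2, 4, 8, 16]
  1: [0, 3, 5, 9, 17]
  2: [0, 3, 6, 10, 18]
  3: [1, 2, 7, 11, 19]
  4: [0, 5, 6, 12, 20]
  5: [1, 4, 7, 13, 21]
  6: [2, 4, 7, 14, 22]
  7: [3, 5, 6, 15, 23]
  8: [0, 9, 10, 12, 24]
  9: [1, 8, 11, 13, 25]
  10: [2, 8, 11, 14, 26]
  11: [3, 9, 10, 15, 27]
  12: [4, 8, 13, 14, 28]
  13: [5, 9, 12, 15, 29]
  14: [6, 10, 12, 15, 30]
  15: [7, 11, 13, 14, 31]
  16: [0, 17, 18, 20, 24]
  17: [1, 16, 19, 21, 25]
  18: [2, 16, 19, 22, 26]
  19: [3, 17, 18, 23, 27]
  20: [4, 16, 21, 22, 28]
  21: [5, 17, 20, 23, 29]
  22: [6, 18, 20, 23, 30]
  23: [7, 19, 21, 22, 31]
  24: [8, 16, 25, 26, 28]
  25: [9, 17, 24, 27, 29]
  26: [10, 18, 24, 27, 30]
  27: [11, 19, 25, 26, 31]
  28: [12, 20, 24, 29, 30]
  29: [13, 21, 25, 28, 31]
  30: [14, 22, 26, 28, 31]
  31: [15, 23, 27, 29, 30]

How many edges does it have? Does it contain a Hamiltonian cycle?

Q_5 has 32 * 5 / 2 = 80 edges.
Q_5 (d >= 2) always has a Hamiltonian cycle: a 5-bit cyclic Gray code visits every vertex exactly once and returns to the start.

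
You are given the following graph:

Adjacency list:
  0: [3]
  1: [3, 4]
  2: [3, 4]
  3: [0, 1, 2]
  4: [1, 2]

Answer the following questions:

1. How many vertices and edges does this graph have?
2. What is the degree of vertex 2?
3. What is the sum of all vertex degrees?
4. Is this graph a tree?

Count: 5 vertices, 5 edges.
Vertex 2 has neighbors [3, 4], degree = 2.
Handshaking lemma: 2 * 5 = 10.
A tree on 5 vertices has 4 edges. This graph has 5 edges (1 extra). Not a tree.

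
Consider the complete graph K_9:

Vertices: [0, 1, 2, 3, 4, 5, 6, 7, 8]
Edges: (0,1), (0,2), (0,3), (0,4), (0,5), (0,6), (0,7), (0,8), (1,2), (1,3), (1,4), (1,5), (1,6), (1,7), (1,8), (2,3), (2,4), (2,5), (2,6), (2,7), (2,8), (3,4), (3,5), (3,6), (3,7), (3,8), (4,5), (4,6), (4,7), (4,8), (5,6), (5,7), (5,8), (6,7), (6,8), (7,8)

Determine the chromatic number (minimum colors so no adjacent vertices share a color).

In K_9, every vertex is adjacent to every other vertex.
Each vertex needs a unique color.
Chromatic number = 9.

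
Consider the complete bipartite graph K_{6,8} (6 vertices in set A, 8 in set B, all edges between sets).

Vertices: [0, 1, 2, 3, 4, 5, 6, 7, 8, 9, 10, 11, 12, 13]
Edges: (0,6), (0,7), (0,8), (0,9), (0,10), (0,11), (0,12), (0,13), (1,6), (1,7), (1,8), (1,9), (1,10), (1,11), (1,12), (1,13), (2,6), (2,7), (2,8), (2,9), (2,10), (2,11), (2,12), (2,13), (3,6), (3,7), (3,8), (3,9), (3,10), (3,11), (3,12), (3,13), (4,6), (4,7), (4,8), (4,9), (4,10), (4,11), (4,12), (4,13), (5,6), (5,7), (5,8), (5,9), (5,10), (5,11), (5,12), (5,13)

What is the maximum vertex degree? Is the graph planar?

Set-A vertices have degree 8; set-B vertices have degree 6. Maximum degree = max(6,8) = 8.
K_{6,8} contains K_{3,3} as a subgraph (since both sides have >= 3 vertices); by Kuratowski's theorem it is not planar.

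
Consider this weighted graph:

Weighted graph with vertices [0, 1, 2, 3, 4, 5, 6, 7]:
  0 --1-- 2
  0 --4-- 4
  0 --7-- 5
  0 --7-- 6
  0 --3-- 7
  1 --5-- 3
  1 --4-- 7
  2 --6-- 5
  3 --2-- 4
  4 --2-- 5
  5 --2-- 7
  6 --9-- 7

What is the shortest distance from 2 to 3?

Using Dijkstra's algorithm from vertex 2:
Shortest path: 2 -> 0 -> 4 -> 3
Total weight: 1 + 4 + 2 = 7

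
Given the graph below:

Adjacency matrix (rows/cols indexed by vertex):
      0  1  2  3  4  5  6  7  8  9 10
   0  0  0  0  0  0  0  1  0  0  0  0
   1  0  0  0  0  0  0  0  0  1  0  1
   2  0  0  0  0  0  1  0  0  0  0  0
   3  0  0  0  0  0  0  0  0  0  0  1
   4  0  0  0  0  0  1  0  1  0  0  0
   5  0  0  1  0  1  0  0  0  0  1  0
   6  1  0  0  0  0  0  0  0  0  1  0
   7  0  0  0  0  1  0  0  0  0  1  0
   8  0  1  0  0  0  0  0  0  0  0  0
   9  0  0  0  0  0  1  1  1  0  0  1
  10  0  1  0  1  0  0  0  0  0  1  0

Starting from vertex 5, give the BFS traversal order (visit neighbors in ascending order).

BFS from vertex 5 (neighbors processed in ascending order):
Visit order: 5, 2, 4, 9, 7, 6, 10, 0, 1, 3, 8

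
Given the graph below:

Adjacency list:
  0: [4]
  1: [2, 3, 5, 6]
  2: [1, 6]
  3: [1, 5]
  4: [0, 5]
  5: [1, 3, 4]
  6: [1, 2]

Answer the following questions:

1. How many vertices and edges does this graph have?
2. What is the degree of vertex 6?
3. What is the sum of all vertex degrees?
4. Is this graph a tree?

Count: 7 vertices, 8 edges.
Vertex 6 has neighbors [1, 2], degree = 2.
Handshaking lemma: 2 * 8 = 16.
A tree on 7 vertices has 6 edges. This graph has 8 edges (2 extra). Not a tree.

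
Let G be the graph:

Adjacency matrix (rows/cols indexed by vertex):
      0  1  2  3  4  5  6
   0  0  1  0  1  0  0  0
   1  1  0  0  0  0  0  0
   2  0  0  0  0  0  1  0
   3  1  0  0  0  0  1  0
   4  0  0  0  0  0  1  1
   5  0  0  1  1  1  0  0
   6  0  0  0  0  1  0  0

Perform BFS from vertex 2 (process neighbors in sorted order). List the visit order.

BFS from vertex 2 (neighbors processed in ascending order):
Visit order: 2, 5, 3, 4, 0, 6, 1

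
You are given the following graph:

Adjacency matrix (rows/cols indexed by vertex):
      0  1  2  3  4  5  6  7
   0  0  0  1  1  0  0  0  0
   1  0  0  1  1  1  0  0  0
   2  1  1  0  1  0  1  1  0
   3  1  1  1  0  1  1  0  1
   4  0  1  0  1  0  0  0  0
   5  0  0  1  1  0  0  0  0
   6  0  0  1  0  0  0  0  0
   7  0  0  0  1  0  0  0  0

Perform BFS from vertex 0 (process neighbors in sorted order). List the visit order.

BFS from vertex 0 (neighbors processed in ascending order):
Visit order: 0, 2, 3, 1, 5, 6, 4, 7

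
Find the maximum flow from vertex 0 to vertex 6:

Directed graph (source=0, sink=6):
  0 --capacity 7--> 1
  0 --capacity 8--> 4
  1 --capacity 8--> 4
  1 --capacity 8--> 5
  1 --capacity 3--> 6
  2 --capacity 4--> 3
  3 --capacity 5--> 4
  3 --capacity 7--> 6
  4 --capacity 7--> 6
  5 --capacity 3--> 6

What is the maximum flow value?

Computing max flow:
  Flow on (0->1): 6/7
  Flow on (0->4): 7/8
  Flow on (1->5): 3/8
  Flow on (1->6): 3/3
  Flow on (4->6): 7/7
  Flow on (5->6): 3/3
Maximum flow = 13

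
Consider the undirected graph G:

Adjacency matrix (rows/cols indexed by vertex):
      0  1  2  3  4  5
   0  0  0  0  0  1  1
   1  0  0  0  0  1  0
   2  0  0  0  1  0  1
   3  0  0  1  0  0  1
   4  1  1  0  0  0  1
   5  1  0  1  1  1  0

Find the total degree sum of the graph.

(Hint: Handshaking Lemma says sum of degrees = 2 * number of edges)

Count edges: 7 edges.
By Handshaking Lemma: sum of degrees = 2 * 7 = 14.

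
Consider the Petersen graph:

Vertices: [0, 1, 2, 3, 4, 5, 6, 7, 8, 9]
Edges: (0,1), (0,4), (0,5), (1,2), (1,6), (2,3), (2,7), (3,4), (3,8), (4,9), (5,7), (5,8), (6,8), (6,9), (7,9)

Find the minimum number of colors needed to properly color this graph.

The Petersen graph contains odd cycles (e.g. the outer 5-cycle), so chi >= 3.
A proper 3-coloring exists (it is a well-known 3-chromatic graph).
Chromatic number = 3.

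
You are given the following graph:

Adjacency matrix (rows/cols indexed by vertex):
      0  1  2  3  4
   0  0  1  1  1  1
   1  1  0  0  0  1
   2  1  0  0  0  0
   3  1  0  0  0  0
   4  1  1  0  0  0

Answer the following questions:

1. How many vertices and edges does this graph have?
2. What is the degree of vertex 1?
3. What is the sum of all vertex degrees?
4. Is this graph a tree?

Count: 5 vertices, 5 edges.
Vertex 1 has neighbors [0, 4], degree = 2.
Handshaking lemma: 2 * 5 = 10.
A tree on 5 vertices has 4 edges. This graph has 5 edges (1 extra). Not a tree.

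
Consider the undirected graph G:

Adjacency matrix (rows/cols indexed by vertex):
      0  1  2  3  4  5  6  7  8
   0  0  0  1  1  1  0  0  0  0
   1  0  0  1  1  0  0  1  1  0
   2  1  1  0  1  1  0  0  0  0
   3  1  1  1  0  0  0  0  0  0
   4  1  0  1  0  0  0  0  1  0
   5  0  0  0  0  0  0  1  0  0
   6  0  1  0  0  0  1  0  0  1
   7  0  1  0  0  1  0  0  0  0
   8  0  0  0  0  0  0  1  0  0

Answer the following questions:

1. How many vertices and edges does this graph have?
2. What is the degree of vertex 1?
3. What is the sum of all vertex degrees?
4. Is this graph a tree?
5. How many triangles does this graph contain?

Count: 9 vertices, 12 edges.
Vertex 1 has neighbors [2, 3, 6, 7], degree = 4.
Handshaking lemma: 2 * 12 = 24.
A tree on 9 vertices has 8 edges. This graph has 12 edges (4 extra). Not a tree.
Number of triangles = 3.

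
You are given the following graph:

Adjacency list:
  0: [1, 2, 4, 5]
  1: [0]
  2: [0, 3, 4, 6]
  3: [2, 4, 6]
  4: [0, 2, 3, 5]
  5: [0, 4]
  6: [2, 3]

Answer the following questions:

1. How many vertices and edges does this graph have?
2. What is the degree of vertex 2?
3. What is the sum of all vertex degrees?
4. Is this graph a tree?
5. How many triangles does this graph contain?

Count: 7 vertices, 10 edges.
Vertex 2 has neighbors [0, 3, 4, 6], degree = 4.
Handshaking lemma: 2 * 10 = 20.
A tree on 7 vertices has 6 edges. This graph has 10 edges (4 extra). Not a tree.
Number of triangles = 4.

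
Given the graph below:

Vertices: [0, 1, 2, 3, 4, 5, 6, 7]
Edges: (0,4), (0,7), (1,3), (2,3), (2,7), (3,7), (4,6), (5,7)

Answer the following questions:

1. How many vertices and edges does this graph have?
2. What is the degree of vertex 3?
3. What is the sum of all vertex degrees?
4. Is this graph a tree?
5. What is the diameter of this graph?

Count: 8 vertices, 8 edges.
Vertex 3 has neighbors [1, 2, 7], degree = 3.
Handshaking lemma: 2 * 8 = 16.
A tree on 8 vertices has 7 edges. This graph has 8 edges (1 extra). Not a tree.
Diameter (longest shortest path) = 5.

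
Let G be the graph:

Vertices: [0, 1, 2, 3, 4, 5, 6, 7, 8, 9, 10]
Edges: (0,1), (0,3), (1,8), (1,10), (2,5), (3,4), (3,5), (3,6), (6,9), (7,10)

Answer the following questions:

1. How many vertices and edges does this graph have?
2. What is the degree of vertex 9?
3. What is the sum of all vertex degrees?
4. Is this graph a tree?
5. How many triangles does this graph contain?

Count: 11 vertices, 10 edges.
Vertex 9 has neighbors [6], degree = 1.
Handshaking lemma: 2 * 10 = 20.
A graph is a tree iff it is connected and has exactly n-1 edges. This graph is connected (all 11 vertices in one component) and has 11-1 = 10 edges. It is a tree.
Number of triangles = 0.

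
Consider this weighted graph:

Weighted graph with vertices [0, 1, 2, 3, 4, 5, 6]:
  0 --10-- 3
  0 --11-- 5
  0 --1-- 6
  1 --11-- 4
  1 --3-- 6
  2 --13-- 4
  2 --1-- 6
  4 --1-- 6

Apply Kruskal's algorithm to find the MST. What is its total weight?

Applying Kruskal's algorithm (sort edges by weight, add if no cycle):
  Add (0,6) w=1
  Add (2,6) w=1
  Add (4,6) w=1
  Add (1,6) w=3
  Add (0,3) w=10
  Add (0,5) w=11
  Skip (1,4) w=11 (creates cycle)
  Skip (2,4) w=13 (creates cycle)
MST weight = 27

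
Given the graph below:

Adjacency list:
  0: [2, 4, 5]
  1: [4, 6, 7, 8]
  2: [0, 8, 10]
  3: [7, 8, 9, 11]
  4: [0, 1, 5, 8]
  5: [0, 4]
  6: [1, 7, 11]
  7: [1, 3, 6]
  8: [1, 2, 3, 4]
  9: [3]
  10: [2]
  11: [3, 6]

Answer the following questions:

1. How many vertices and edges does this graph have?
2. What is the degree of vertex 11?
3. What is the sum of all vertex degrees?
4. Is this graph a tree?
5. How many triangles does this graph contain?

Count: 12 vertices, 17 edges.
Vertex 11 has neighbors [3, 6], degree = 2.
Handshaking lemma: 2 * 17 = 34.
A tree on 12 vertices has 11 edges. This graph has 17 edges (6 extra). Not a tree.
Number of triangles = 3.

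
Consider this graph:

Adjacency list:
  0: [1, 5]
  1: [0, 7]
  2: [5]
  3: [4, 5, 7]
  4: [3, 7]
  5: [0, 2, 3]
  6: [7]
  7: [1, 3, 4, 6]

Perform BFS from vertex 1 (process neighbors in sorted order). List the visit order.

BFS from vertex 1 (neighbors processed in ascending order):
Visit order: 1, 0, 7, 5, 3, 4, 6, 2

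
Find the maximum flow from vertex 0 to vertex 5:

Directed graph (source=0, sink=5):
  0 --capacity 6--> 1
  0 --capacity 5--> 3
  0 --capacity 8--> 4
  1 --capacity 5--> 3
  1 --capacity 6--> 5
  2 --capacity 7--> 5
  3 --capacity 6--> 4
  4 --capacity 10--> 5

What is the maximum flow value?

Computing max flow:
  Flow on (0->1): 6/6
  Flow on (0->3): 5/5
  Flow on (0->4): 5/8
  Flow on (1->5): 6/6
  Flow on (3->4): 5/6
  Flow on (4->5): 10/10
Maximum flow = 16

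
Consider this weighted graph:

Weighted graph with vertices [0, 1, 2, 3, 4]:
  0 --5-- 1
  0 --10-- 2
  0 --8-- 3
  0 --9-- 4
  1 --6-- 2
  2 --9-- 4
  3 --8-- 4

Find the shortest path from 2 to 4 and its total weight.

Using Dijkstra's algorithm from vertex 2:
Shortest path: 2 -> 4
Total weight: 9 = 9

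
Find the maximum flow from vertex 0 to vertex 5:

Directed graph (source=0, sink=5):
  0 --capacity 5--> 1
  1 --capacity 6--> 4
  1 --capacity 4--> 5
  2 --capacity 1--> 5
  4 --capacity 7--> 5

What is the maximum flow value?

Computing max flow:
  Flow on (0->1): 5/5
  Flow on (1->4): 1/6
  Flow on (1->5): 4/4
  Flow on (4->5): 1/7
Maximum flow = 5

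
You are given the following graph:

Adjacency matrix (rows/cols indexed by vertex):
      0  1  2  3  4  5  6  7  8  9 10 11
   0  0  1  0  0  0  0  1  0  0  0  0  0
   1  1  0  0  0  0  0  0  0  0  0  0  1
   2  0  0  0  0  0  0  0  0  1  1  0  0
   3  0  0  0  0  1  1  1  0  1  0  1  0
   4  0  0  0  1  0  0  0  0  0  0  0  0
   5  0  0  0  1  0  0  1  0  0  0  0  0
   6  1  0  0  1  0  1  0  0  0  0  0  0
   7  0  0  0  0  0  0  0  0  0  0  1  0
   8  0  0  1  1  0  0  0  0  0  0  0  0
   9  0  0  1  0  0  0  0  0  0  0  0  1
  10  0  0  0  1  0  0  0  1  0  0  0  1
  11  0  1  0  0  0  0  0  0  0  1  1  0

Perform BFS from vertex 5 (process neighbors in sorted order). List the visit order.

BFS from vertex 5 (neighbors processed in ascending order):
Visit order: 5, 3, 6, 4, 8, 10, 0, 2, 7, 11, 1, 9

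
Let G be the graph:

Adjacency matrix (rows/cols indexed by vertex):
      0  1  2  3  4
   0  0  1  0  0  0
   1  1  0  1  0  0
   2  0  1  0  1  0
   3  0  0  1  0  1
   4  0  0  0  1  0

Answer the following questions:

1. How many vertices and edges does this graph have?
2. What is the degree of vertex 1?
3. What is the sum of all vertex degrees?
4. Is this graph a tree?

Count: 5 vertices, 4 edges.
Vertex 1 has neighbors [0, 2], degree = 2.
Handshaking lemma: 2 * 4 = 8.
A graph is a tree iff it is connected and has exactly n-1 edges. This graph is connected (all 5 vertices in one component) and has 5-1 = 4 edges. It is a tree.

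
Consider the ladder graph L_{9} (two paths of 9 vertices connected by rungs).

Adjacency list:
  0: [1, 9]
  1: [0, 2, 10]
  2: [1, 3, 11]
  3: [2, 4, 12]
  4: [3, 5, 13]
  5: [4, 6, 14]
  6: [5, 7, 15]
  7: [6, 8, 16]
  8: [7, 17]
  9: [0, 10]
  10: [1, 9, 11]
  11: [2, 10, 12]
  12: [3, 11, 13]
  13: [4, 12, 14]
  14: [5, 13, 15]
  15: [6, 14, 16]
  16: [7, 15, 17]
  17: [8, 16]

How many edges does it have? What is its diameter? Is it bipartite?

Ladder graph L_{9}: 9 rungs + 2 * (9-1) path edges = 9 + 16 = 25 edges.
Diameter = 9.
Ladder graphs are bipartite (alternating coloring along each path).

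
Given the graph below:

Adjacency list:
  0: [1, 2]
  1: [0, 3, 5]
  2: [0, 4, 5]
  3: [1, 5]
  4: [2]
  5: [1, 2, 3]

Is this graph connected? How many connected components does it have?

Checking connectivity: the graph has 1 connected component(s).
All vertices are reachable from each other. The graph IS connected.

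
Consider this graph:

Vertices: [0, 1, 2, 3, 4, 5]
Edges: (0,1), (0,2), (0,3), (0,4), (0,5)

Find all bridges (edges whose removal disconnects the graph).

A bridge is an edge whose removal increases the number of connected components.
Bridges found: (0,1), (0,2), (0,3), (0,4), (0,5)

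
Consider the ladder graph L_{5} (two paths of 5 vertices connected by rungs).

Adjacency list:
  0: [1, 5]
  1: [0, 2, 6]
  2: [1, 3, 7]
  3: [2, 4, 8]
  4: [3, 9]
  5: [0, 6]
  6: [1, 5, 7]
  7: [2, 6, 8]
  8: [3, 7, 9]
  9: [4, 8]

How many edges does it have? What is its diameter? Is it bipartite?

Ladder graph L_{5}: 5 rungs + 2 * (5-1) path edges = 5 + 8 = 13 edges.
Diameter = 5.
Ladder graphs are bipartite (alternating coloring along each path).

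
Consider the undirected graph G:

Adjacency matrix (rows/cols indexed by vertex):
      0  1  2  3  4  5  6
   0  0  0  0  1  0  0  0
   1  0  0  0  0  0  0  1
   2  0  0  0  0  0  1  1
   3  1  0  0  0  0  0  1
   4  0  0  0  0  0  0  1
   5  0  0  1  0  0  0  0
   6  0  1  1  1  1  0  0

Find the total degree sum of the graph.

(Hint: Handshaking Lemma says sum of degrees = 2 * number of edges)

Count edges: 6 edges.
By Handshaking Lemma: sum of degrees = 2 * 6 = 12.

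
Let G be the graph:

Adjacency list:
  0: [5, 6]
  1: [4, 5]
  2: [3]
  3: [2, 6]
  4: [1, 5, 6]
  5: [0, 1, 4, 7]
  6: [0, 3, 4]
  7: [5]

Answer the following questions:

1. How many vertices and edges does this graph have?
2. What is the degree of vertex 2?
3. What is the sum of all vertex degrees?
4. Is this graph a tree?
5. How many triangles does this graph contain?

Count: 8 vertices, 9 edges.
Vertex 2 has neighbors [3], degree = 1.
Handshaking lemma: 2 * 9 = 18.
A tree on 8 vertices has 7 edges. This graph has 9 edges (2 extra). Not a tree.
Number of triangles = 1.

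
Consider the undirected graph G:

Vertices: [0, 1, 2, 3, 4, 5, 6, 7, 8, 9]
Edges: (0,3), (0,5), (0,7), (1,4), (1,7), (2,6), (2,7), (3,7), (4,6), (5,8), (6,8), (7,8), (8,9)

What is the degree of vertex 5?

Vertex 5 has neighbors [0, 8], so deg(5) = 2.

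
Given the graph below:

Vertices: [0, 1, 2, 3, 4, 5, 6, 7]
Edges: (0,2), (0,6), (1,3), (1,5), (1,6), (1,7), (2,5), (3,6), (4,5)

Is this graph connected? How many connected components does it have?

Checking connectivity: the graph has 1 connected component(s).
All vertices are reachable from each other. The graph IS connected.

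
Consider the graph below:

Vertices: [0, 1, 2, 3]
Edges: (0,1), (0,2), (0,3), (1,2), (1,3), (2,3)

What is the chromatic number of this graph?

The graph has a maximum clique of size 4 (lower bound on chromatic number).
A valid 4-coloring: {0: 0, 1: 1, 2: 2, 3: 3}.
Chromatic number = 4.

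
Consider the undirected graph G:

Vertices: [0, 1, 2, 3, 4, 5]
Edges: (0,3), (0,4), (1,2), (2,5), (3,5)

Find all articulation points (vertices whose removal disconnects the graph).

An articulation point is a vertex whose removal disconnects the graph.
Articulation points: [0, 2, 3, 5]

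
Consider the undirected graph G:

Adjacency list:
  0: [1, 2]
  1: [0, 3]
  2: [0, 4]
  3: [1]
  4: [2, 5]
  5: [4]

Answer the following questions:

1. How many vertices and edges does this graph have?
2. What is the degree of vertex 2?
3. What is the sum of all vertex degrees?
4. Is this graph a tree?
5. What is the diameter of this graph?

Count: 6 vertices, 5 edges.
Vertex 2 has neighbors [0, 4], degree = 2.
Handshaking lemma: 2 * 5 = 10.
A graph is a tree iff it is connected and has exactly n-1 edges. This graph is connected (all 6 vertices in one component) and has 6-1 = 5 edges. It is a tree.
Diameter (longest shortest path) = 5.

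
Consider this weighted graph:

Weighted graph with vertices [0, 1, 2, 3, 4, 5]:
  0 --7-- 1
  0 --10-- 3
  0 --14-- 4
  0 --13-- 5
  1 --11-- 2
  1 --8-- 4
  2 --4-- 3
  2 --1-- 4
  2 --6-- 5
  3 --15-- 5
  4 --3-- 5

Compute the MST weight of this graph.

Applying Kruskal's algorithm (sort edges by weight, add if no cycle):
  Add (2,4) w=1
  Add (4,5) w=3
  Add (2,3) w=4
  Skip (2,5) w=6 (creates cycle)
  Add (0,1) w=7
  Add (1,4) w=8
  Skip (0,3) w=10 (creates cycle)
  Skip (1,2) w=11 (creates cycle)
  Skip (0,5) w=13 (creates cycle)
  Skip (0,4) w=14 (creates cycle)
  Skip (3,5) w=15 (creates cycle)
MST weight = 23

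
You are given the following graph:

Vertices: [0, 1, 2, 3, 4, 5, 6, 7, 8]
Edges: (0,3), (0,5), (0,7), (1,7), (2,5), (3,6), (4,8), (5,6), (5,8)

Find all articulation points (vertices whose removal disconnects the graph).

An articulation point is a vertex whose removal disconnects the graph.
Articulation points: [0, 5, 7, 8]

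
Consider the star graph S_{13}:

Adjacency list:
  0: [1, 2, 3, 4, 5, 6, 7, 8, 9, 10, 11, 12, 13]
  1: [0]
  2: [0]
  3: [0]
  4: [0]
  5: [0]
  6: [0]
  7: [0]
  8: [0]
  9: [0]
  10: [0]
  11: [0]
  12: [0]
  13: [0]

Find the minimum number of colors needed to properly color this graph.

S_{13} has one hub adjacent to 13 leaves; leaves are pairwise non-adjacent.
Color the hub 0 and every leaf 1.
Chromatic number = 2.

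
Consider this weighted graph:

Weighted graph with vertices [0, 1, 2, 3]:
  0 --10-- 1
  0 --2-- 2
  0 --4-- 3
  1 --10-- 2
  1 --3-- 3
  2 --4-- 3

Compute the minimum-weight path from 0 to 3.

Using Dijkstra's algorithm from vertex 0:
Shortest path: 0 -> 3
Total weight: 4 = 4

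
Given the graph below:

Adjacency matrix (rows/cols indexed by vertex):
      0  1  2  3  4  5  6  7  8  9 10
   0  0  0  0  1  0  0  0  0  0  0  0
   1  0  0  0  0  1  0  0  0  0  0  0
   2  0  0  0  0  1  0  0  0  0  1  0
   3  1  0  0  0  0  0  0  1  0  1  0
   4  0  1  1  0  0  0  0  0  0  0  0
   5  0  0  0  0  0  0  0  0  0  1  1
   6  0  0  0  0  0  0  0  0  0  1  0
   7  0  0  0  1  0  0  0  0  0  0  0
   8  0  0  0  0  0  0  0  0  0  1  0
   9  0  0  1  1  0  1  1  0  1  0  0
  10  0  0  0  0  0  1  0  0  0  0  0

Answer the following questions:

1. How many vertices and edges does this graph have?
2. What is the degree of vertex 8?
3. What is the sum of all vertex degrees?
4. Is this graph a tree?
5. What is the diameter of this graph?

Count: 11 vertices, 10 edges.
Vertex 8 has neighbors [9], degree = 1.
Handshaking lemma: 2 * 10 = 20.
A graph is a tree iff it is connected and has exactly n-1 edges. This graph is connected (all 11 vertices in one component) and has 11-1 = 10 edges. It is a tree.
Diameter (longest shortest path) = 5.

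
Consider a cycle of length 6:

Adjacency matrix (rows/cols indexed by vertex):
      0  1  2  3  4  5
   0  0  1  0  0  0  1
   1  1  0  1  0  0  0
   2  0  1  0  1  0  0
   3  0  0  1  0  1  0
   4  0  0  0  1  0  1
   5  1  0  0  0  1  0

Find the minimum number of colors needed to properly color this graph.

This is an even cycle (C_6). Even cycles are bipartite.
Chromatic number = 2.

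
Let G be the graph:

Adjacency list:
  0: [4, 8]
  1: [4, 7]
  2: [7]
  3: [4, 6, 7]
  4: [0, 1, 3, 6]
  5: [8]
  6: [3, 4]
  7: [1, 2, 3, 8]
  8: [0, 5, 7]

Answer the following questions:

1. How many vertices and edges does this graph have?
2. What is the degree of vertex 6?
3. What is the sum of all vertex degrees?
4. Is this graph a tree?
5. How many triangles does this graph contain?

Count: 9 vertices, 11 edges.
Vertex 6 has neighbors [3, 4], degree = 2.
Handshaking lemma: 2 * 11 = 22.
A tree on 9 vertices has 8 edges. This graph has 11 edges (3 extra). Not a tree.
Number of triangles = 1.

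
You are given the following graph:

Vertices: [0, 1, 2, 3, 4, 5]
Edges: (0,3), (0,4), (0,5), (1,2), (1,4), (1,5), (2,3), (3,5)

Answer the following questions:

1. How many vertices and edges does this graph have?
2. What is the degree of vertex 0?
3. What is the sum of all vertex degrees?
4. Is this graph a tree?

Count: 6 vertices, 8 edges.
Vertex 0 has neighbors [3, 4, 5], degree = 3.
Handshaking lemma: 2 * 8 = 16.
A tree on 6 vertices has 5 edges. This graph has 8 edges (3 extra). Not a tree.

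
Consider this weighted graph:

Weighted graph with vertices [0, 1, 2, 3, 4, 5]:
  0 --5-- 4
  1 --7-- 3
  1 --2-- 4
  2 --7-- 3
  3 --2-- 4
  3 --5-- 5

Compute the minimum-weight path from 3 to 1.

Using Dijkstra's algorithm from vertex 3:
Shortest path: 3 -> 4 -> 1
Total weight: 2 + 2 = 4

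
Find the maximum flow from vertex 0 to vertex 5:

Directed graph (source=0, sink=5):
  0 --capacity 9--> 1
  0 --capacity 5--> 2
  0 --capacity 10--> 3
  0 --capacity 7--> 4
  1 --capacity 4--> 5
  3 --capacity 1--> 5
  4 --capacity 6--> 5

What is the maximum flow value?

Computing max flow:
  Flow on (0->1): 4/9
  Flow on (0->3): 1/10
  Flow on (0->4): 6/7
  Flow on (1->5): 4/4
  Flow on (3->5): 1/1
  Flow on (4->5): 6/6
Maximum flow = 11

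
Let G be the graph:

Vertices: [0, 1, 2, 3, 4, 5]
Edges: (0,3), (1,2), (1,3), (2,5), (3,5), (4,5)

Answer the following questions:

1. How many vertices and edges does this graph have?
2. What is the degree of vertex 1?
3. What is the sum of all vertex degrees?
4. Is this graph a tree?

Count: 6 vertices, 6 edges.
Vertex 1 has neighbors [2, 3], degree = 2.
Handshaking lemma: 2 * 6 = 12.
A tree on 6 vertices has 5 edges. This graph has 6 edges (1 extra). Not a tree.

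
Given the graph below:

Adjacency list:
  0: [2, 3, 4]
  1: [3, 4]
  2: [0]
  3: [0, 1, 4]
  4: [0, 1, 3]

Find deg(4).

Vertex 4 has neighbors [0, 1, 3], so deg(4) = 3.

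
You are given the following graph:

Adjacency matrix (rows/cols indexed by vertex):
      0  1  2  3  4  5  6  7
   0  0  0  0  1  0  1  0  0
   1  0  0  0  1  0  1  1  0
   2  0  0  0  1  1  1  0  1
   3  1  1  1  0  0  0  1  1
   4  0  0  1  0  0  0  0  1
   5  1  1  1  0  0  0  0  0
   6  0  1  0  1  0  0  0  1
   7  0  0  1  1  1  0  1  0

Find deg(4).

Vertex 4 has neighbors [2, 7], so deg(4) = 2.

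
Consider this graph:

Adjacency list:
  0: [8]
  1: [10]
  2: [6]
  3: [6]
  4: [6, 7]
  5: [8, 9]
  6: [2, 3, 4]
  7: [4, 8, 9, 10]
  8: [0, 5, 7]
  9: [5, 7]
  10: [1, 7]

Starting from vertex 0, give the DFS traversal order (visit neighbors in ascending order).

DFS from vertex 0 (neighbors processed in ascending order):
Visit order: 0, 8, 5, 9, 7, 4, 6, 2, 3, 10, 1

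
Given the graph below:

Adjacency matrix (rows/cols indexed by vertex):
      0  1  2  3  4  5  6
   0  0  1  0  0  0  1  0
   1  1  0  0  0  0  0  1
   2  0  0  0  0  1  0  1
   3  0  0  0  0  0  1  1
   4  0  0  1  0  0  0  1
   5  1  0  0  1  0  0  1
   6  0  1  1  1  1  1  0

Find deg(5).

Vertex 5 has neighbors [0, 3, 6], so deg(5) = 3.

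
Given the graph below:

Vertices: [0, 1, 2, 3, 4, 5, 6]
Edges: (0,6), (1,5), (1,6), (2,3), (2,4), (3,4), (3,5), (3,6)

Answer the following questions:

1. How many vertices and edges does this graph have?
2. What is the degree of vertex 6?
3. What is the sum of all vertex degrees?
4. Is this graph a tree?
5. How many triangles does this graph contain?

Count: 7 vertices, 8 edges.
Vertex 6 has neighbors [0, 1, 3], degree = 3.
Handshaking lemma: 2 * 8 = 16.
A tree on 7 vertices has 6 edges. This graph has 8 edges (2 extra). Not a tree.
Number of triangles = 1.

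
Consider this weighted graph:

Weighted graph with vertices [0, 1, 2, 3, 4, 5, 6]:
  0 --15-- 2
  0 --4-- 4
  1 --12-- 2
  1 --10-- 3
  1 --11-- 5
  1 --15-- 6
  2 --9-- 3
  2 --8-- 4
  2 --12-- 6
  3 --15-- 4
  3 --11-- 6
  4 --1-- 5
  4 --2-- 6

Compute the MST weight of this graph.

Applying Kruskal's algorithm (sort edges by weight, add if no cycle):
  Add (4,5) w=1
  Add (4,6) w=2
  Add (0,4) w=4
  Add (2,4) w=8
  Add (2,3) w=9
  Add (1,3) w=10
  Skip (1,5) w=11 (creates cycle)
  Skip (3,6) w=11 (creates cycle)
  Skip (1,2) w=12 (creates cycle)
  Skip (2,6) w=12 (creates cycle)
  Skip (0,2) w=15 (creates cycle)
  Skip (1,6) w=15 (creates cycle)
  Skip (3,4) w=15 (creates cycle)
MST weight = 34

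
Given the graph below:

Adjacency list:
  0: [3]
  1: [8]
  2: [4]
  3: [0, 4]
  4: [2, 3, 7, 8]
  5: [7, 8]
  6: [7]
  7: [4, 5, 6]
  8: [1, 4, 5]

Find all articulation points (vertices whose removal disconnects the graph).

An articulation point is a vertex whose removal disconnects the graph.
Articulation points: [3, 4, 7, 8]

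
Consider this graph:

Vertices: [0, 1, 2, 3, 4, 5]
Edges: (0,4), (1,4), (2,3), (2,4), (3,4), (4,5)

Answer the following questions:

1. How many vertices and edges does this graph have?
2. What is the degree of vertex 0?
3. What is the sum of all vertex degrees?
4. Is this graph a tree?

Count: 6 vertices, 6 edges.
Vertex 0 has neighbors [4], degree = 1.
Handshaking lemma: 2 * 6 = 12.
A tree on 6 vertices has 5 edges. This graph has 6 edges (1 extra). Not a tree.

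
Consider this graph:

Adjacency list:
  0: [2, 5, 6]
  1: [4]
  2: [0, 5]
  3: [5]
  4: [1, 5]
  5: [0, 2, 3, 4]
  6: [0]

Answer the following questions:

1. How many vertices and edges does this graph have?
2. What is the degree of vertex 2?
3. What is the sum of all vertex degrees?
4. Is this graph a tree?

Count: 7 vertices, 7 edges.
Vertex 2 has neighbors [0, 5], degree = 2.
Handshaking lemma: 2 * 7 = 14.
A tree on 7 vertices has 6 edges. This graph has 7 edges (1 extra). Not a tree.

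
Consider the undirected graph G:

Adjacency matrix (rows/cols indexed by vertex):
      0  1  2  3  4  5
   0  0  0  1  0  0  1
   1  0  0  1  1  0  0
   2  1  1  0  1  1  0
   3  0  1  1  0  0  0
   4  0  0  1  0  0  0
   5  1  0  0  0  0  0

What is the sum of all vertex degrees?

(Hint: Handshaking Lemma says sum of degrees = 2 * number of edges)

Count edges: 6 edges.
By Handshaking Lemma: sum of degrees = 2 * 6 = 12.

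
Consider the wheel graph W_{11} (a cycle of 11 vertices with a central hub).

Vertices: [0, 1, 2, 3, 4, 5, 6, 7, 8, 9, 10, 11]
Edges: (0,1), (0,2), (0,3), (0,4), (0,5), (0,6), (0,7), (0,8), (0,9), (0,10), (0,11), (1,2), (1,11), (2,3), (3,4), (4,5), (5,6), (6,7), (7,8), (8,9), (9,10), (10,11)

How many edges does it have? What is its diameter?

Wheel graph W_{11}: 11 cycle edges + 11 spoke edges = 22 edges.
The hub is distance 1 from all cycle vertices. Max distance between cycle vertices through hub is 2.
Diameter = 2.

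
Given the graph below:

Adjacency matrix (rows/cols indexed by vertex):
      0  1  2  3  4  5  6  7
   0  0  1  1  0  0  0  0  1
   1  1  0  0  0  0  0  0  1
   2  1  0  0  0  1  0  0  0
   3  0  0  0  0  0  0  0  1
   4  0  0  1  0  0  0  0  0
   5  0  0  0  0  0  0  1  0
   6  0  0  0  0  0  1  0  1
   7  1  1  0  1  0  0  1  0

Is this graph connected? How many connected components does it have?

Checking connectivity: the graph has 1 connected component(s).
All vertices are reachable from each other. The graph IS connected.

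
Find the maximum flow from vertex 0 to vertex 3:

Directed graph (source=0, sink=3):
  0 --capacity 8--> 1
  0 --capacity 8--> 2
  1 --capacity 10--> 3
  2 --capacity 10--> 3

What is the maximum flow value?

Computing max flow:
  Flow on (0->1): 8/8
  Flow on (0->2): 8/8
  Flow on (1->3): 8/10
  Flow on (2->3): 8/10
Maximum flow = 16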